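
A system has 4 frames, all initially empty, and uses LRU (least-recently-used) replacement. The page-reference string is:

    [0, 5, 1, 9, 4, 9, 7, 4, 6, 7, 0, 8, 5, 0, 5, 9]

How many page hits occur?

5

0: fault, frames {0}
5: fault, frames {0,5}
1: fault, frames {0,5,1}
9: fault, frames {0,5,1,9}
4: fault, evict 0, frames {5,1,9,4}
9: hit
7: fault, evict 5, frames {1,4,9,7}
4: hit
6: fault, evict 1, frames {9,7,4,6}
7: hit
0: fault, evict 9, frames {4,6,7,0}
8: fault, evict 4, frames {6,7,0,8}
5: fault, evict 6, frames {7,0,8,5}
0: hit
5: hit
9: fault, evict 7, frames {8,0,5,9}
Hits: 5.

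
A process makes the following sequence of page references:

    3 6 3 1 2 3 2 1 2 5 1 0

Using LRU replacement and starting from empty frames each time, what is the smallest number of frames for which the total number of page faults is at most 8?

3

f=1: 12 faults
f=2: 9 faults
f=3: 6 faults
f=4: 6 faults
f=5: 6 faults
f=6: 6 faults
Smallest f with faults ≤ 8 is 3.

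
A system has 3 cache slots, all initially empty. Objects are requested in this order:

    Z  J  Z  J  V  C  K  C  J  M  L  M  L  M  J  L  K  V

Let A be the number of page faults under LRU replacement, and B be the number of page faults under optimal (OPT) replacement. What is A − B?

Under LRU: F F . . F F F . F F F . . . . . F F → 10 faults.
Under OPT: F F . . F F F . . F F . . . . . F F → 9 faults.
A − B = 10 − 9 = 1.

1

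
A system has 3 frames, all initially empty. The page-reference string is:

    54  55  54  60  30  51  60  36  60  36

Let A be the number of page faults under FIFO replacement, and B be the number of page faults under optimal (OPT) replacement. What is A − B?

1

Under FIFO: F F . F F F . F F . → 7 faults.
Under OPT: F F . F F F . F . . → 6 faults.
A − B = 7 − 6 = 1.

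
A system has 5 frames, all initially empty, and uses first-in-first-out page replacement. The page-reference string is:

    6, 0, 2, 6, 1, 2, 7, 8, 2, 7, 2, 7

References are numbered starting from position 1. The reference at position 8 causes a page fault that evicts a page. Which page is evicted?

6

pos 1: 6 → fault, frames {6}
pos 2: 0 → fault, frames {6,0}
pos 3: 2 → fault, frames {6,0,2}
pos 4: 6 → hit
pos 5: 1 → fault, frames {6,0,2,1}
pos 6: 2 → hit
pos 7: 7 → fault, frames {6,0,2,1,7}
pos 8: 8 → fault, evict 6, frames {0,2,1,7,8}
At position 8, page 6 is evicted.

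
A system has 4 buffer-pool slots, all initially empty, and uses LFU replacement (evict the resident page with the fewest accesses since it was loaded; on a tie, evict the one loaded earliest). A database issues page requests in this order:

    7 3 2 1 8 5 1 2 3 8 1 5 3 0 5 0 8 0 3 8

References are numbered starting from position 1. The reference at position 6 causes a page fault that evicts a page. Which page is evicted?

pos 1: 7 → fault, frames [7]
pos 2: 3 → fault, frames [7, 3]
pos 3: 2 → fault, frames [7, 3, 2]
pos 4: 1 → fault, frames [7, 3, 2, 1]
pos 5: 8 → fault, evict 7, frames [3, 2, 1, 8]
pos 6: 5 → fault, evict 3, frames [2, 1, 8, 5]
At position 6, page 3 is evicted.

3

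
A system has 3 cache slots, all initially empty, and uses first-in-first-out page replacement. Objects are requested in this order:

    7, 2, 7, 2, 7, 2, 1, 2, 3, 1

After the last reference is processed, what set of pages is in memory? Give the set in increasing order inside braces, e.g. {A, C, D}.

{1, 2, 3}

7 → miss, frames [7]
2 → miss, frames [7, 2]
7 → hit
2 → hit
7 → hit
2 → hit
1 → miss, frames [7, 2, 1]
2 → hit
3 → miss, evict 7, frames [2, 1, 3]
1 → hit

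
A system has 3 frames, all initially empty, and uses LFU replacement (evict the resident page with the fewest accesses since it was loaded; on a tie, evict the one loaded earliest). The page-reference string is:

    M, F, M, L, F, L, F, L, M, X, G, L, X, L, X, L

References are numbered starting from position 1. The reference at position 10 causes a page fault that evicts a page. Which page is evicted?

pos 1: M -> miss, frames (M)
pos 2: F -> miss, frames (M F)
pos 3: M -> hit
pos 4: L -> miss, frames (M F L)
pos 5: F -> hit
pos 6: L -> hit
pos 7: F -> hit
pos 8: L -> hit
pos 9: M -> hit
pos 10: X -> miss, evict M, frames (F L X)
At position 10, page M is evicted.

M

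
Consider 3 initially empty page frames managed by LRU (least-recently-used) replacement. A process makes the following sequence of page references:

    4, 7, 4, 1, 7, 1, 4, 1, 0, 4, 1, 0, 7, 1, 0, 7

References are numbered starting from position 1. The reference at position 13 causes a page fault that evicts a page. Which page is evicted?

4

pos 1: 4 → miss, frames (4)
pos 2: 7 → miss, frames (4 7)
pos 3: 4 → hit
pos 4: 1 → miss, frames (7 4 1)
pos 5: 7 → hit
pos 6: 1 → hit
pos 7: 4 → hit
pos 8: 1 → hit
pos 9: 0 → miss, evict 7, frames (4 1 0)
pos 10: 4 → hit
pos 11: 1 → hit
pos 12: 0 → hit
pos 13: 7 → miss, evict 4, frames (1 0 7)
At position 13, page 4 is evicted.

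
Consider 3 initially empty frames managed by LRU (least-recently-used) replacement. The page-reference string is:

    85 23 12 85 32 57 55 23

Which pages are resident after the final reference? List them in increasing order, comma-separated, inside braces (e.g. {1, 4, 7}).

85 → fault, frames [85]
23 → fault, frames [85, 23]
12 → fault, frames [85, 23, 12]
85 → hit
32 → fault, evict 23, frames [12, 85, 32]
57 → fault, evict 12, frames [85, 32, 57]
55 → fault, evict 85, frames [32, 57, 55]
23 → fault, evict 32, frames [57, 55, 23]

{23, 55, 57}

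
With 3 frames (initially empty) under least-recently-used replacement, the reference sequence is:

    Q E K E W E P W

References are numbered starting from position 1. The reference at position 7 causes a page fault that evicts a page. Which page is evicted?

K

pos 1: Q -> fault, frames (Q)
pos 2: E -> fault, frames (Q E)
pos 3: K -> fault, frames (Q E K)
pos 4: E -> hit
pos 5: W -> fault, evict Q, frames (K E W)
pos 6: E -> hit
pos 7: P -> fault, evict K, frames (W E P)
At position 7, page K is evicted.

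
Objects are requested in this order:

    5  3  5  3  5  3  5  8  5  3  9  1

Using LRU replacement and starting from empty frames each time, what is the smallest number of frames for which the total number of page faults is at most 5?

f=1: 12 faults
f=2: 6 faults
f=3: 5 faults
f=4: 5 faults
f=5: 5 faults
Smallest f with faults ≤ 5 is 3.

3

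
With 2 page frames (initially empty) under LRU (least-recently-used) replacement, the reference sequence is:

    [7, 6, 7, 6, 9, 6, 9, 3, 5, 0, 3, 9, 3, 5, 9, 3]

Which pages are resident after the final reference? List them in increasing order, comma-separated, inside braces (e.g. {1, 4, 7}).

7 → miss, frames [7]
6 → miss, frames [7, 6]
7 → hit
6 → hit
9 → miss, evict 7, frames [6, 9]
6 → hit
9 → hit
3 → miss, evict 6, frames [9, 3]
5 → miss, evict 9, frames [3, 5]
0 → miss, evict 3, frames [5, 0]
3 → miss, evict 5, frames [0, 3]
9 → miss, evict 0, frames [3, 9]
3 → hit
5 → miss, evict 9, frames [3, 5]
9 → miss, evict 3, frames [5, 9]
3 → miss, evict 5, frames [9, 3]

{3, 9}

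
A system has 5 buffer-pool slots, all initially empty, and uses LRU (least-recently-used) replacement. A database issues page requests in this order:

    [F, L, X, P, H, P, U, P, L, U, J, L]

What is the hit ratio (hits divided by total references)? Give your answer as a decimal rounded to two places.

0.42

F -> fault, frames {F}
L -> fault, frames {F,L}
X -> fault, frames {F,L,X}
P -> fault, frames {F,L,X,P}
H -> fault, frames {F,L,X,P,H}
P -> hit
U -> fault, evict F, frames {L,X,H,P,U}
P -> hit
L -> hit
U -> hit
J -> fault, evict X, frames {H,P,L,U,J}
L -> hit
Hits: 5 of 12 references → 5/12 = 0.4167.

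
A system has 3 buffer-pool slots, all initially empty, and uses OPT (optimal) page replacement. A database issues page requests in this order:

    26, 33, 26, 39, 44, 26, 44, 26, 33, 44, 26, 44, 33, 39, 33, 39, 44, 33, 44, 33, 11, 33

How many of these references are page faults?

6

26 → miss, frames {26}
33 → miss, frames {26,33}
26 → hit
39 → miss, frames {26,33,39}
44 → miss, evict 39, frames {26,33,44}
26 → hit
44 → hit
26 → hit
33 → hit
44 → hit
26 → hit
44 → hit
33 → hit
39 → miss, evict 26, frames {33,44,39}
33 → hit
39 → hit
44 → hit
33 → hit
44 → hit
33 → hit
11 → miss, evict 39, frames {33,44,11}
33 → hit
Page faults: 6.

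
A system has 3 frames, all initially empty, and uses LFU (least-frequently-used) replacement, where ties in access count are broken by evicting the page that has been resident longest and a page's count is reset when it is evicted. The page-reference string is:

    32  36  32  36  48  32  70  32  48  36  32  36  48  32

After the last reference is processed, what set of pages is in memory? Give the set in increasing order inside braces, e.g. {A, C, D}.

32: miss, frames (32)
36: miss, frames (32 36)
32: hit
36: hit
48: miss, frames (32 36 48)
32: hit
70: miss, evict 48, frames (32 36 70)
32: hit
48: miss, evict 70, frames (32 36 48)
36: hit
32: hit
36: hit
48: hit
32: hit

{32, 36, 48}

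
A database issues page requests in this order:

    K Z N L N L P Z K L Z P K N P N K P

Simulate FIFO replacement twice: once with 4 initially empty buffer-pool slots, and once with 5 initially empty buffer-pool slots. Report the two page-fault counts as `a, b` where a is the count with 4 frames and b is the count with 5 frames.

4 frames: F F F F . . F . F . F . . F . . . . → 8 faults.
5 frames: F F F F . . F . . . . . . . . . . . → 5 faults.
5 < 8: adding a frame reduced faults, as is typical.

8, 5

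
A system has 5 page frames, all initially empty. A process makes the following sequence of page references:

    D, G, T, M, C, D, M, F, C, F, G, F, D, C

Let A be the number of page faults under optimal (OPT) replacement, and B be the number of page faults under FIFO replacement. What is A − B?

Under OPT: F F F F F . . F . . . . . . → 6 faults.
Under FIFO: F F F F F . . F . . . . F . → 7 faults.
A − B = 6 − 7 = -1.

-1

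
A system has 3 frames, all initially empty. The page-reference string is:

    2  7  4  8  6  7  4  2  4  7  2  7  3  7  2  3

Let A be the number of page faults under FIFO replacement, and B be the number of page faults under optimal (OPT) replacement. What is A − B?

Under FIFO: F F F F F F F F . . . . F F . . → 10 faults.
Under OPT: F F F F F . . F . . . . F . . . → 7 faults.
A − B = 10 − 7 = 3.

3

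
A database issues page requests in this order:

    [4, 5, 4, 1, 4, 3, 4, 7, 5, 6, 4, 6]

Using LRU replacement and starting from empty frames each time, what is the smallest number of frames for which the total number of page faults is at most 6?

5

f=1: 12 faults
f=2: 8 faults
f=3: 8 faults
f=4: 7 faults
f=5: 6 faults
f=6: 6 faults
Smallest f with faults ≤ 6 is 5.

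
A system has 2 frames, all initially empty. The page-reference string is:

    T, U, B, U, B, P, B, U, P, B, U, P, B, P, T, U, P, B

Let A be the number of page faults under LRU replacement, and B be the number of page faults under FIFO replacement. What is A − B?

3

Under LRU: F F F . . F . F F F F F F . F F F F → 14 faults.
Under FIFO: F F F . . F . F . F . F . . F F F F → 11 faults.
A − B = 14 − 11 = 3.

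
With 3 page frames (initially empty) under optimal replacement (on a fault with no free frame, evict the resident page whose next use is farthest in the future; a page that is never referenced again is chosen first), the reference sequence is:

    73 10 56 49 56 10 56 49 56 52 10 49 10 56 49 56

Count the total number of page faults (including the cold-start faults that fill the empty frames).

73 -> fault, frames {73}
10 -> fault, frames {73,10}
56 -> fault, frames {73,10,56}
49 -> fault, evict 73, frames {10,56,49}
56 -> hit
10 -> hit
56 -> hit
49 -> hit
56 -> hit
52 -> fault, evict 56, frames {10,49,52}
10 -> hit
49 -> hit
10 -> hit
56 -> fault, evict 52, frames {10,49,56}
49 -> hit
56 -> hit
Page faults: 6.

6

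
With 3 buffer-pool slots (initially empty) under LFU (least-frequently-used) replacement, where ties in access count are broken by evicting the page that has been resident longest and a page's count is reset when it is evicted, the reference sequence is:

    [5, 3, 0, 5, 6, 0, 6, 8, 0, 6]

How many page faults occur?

5 -> fault, frames {5}
3 -> fault, frames {5,3}
0 -> fault, frames {5,3,0}
5 -> hit
6 -> fault, evict 3, frames {5,0,6}
0 -> hit
6 -> hit
8 -> fault, evict 5, frames {0,6,8}
0 -> hit
6 -> hit
Page faults: 5.

5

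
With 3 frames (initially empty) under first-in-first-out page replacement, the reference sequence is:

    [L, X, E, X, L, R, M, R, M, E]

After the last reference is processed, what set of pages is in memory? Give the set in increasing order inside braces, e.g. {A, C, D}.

{E, M, R}

L → fault, frames {L}
X → fault, frames {L,X}
E → fault, frames {L,X,E}
X → hit
L → hit
R → fault, evict L, frames {X,E,R}
M → fault, evict X, frames {E,R,M}
R → hit
M → hit
E → hit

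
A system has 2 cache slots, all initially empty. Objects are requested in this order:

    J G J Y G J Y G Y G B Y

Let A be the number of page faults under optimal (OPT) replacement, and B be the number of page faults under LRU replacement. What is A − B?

-3

Under OPT: F F . F . F . F . . F . → 6 faults.
Under LRU: F F . F F F F F . . F F → 9 faults.
A − B = 6 − 9 = -3.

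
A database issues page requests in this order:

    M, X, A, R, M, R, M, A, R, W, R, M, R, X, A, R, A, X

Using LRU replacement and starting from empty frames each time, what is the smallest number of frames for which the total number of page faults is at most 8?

f=1: 18 faults
f=2: 13 faults
f=3: 9 faults
f=4: 7 faults
f=5: 5 faults
Smallest f with faults ≤ 8 is 4.

4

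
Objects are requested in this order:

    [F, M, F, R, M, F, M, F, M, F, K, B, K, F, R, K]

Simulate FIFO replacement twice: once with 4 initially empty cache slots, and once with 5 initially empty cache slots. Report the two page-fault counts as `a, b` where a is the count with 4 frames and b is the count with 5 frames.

4 frames: F F . F . . . . . . F F . F . . → 6 faults.
5 frames: F F . F . . . . . . F F . . . . → 5 faults.
5 < 6: adding a frame reduced faults, as is typical.

6, 5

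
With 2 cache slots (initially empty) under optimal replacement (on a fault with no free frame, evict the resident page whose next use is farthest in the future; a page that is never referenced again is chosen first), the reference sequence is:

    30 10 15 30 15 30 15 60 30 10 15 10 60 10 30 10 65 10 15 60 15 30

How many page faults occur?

12

30: miss, frames (30)
10: miss, frames (30 10)
15: miss, evict 10, frames (30 15)
30: hit
15: hit
30: hit
15: hit
60: miss, evict 15, frames (30 60)
30: hit
10: miss, evict 30, frames (60 10)
15: miss, evict 60, frames (10 15)
10: hit
60: miss, evict 15, frames (10 60)
10: hit
30: miss, evict 60, frames (10 30)
10: hit
65: miss, evict 30, frames (10 65)
10: hit
15: miss, evict 65, frames (10 15)
60: miss, evict 10, frames (15 60)
15: hit
30: miss, evict 60, frames (15 30)
Page faults: 12.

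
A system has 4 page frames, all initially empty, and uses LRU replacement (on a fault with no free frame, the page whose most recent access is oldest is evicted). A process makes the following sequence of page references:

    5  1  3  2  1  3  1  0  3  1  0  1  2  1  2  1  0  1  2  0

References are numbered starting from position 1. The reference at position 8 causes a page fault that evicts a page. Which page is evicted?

pos 1: 5 -> fault, frames [5]
pos 2: 1 -> fault, frames [5, 1]
pos 3: 3 -> fault, frames [5, 1, 3]
pos 4: 2 -> fault, frames [5, 1, 3, 2]
pos 5: 1 -> hit
pos 6: 3 -> hit
pos 7: 1 -> hit
pos 8: 0 -> fault, evict 5, frames [2, 3, 1, 0]
At position 8, page 5 is evicted.

5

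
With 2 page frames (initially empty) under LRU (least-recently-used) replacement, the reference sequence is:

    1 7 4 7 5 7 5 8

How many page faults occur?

1 → fault, frames {1}
7 → fault, frames {1,7}
4 → fault, evict 1, frames {7,4}
7 → hit
5 → fault, evict 4, frames {7,5}
7 → hit
5 → hit
8 → fault, evict 7, frames {5,8}
Page faults: 5.

5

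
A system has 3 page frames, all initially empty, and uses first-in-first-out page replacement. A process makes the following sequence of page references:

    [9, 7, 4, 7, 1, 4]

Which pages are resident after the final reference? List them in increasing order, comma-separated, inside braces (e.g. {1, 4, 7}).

{1, 4, 7}

9: miss, frames {9}
7: miss, frames {9,7}
4: miss, frames {9,7,4}
7: hit
1: miss, evict 9, frames {7,4,1}
4: hit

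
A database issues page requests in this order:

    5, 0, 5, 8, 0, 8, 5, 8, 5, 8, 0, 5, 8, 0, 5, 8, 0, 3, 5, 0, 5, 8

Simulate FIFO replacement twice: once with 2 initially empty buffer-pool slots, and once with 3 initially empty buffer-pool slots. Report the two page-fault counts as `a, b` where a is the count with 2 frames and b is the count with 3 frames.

12, 7

2 frames: F F . F . . F . . . F . F . F . F F F F . F → 12 faults.
3 frames: F F . F . . . . . . . . . . . . . F F F . F → 7 faults.
7 < 12: adding a frame reduced faults, as is typical.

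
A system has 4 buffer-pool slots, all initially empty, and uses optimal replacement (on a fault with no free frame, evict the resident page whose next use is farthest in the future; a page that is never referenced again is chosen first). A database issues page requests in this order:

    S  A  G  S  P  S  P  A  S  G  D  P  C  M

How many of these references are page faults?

7

S → miss, frames {S}
A → miss, frames {S,A}
G → miss, frames {S,A,G}
S → hit
P → miss, frames {S,A,G,P}
S → hit
P → hit
A → hit
S → hit
G → hit
D → miss, evict G, frames {S,A,P,D}
P → hit
C → miss, evict D, frames {S,A,P,C}
M → miss, evict C, frames {S,A,P,M}
Page faults: 7.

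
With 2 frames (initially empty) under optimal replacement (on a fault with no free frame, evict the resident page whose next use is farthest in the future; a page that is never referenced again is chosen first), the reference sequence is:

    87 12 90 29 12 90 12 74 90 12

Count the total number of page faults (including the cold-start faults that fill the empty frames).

87 -> miss, frames (87)
12 -> miss, frames (87 12)
90 -> miss, evict 87, frames (12 90)
29 -> miss, evict 90, frames (12 29)
12 -> hit
90 -> miss, evict 29, frames (12 90)
12 -> hit
74 -> miss, evict 12, frames (90 74)
90 -> hit
12 -> miss, evict 74, frames (90 12)
Page faults: 7.

7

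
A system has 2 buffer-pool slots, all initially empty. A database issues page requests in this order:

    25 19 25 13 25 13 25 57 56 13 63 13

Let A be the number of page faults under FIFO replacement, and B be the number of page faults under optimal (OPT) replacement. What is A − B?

Under FIFO: F F . F F . . F F F F . → 8 faults.
Under OPT: F F . F . . . F F . F . → 6 faults.
A − B = 8 − 6 = 2.

2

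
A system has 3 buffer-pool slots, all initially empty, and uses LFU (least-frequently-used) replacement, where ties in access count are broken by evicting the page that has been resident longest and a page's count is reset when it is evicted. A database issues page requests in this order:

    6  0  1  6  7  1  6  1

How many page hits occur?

4

6: miss, frames {6}
0: miss, frames {6,0}
1: miss, frames {6,0,1}
6: hit
7: miss, evict 0, frames {6,1,7}
1: hit
6: hit
1: hit
Hits: 4.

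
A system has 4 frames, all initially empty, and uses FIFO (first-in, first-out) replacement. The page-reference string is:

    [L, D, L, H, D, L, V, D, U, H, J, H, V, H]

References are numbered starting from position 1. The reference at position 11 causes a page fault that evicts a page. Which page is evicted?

D

pos 1: L → miss, frames [L]
pos 2: D → miss, frames [L, D]
pos 3: L → hit
pos 4: H → miss, frames [L, D, H]
pos 5: D → hit
pos 6: L → hit
pos 7: V → miss, frames [L, D, H, V]
pos 8: D → hit
pos 9: U → miss, evict L, frames [D, H, V, U]
pos 10: H → hit
pos 11: J → miss, evict D, frames [H, V, U, J]
At position 11, page D is evicted.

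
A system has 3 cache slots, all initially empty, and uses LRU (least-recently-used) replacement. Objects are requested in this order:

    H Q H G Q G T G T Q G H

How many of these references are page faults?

H → fault, frames [H]
Q → fault, frames [H, Q]
H → hit
G → fault, frames [Q, H, G]
Q → hit
G → hit
T → fault, evict H, frames [Q, G, T]
G → hit
T → hit
Q → hit
G → hit
H → fault, evict T, frames [Q, G, H]
Page faults: 5.

5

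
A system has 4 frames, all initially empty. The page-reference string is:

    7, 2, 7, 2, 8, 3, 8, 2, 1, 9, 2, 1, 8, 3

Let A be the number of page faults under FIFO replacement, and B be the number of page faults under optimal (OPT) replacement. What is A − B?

Under FIFO: F F . . F F . . F F F . F F → 9 faults.
Under OPT: F F . . F F . . F F . . . F → 7 faults.
A − B = 9 − 7 = 2.

2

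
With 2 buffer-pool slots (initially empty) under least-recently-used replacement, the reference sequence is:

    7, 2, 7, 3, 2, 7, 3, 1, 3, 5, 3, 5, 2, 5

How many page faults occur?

9

7 → miss, frames {7}
2 → miss, frames {7,2}
7 → hit
3 → miss, evict 2, frames {7,3}
2 → miss, evict 7, frames {3,2}
7 → miss, evict 3, frames {2,7}
3 → miss, evict 2, frames {7,3}
1 → miss, evict 7, frames {3,1}
3 → hit
5 → miss, evict 1, frames {3,5}
3 → hit
5 → hit
2 → miss, evict 3, frames {5,2}
5 → hit
Page faults: 9.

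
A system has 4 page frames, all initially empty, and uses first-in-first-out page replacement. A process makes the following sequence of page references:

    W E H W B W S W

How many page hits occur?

2

W: miss, frames (W)
E: miss, frames (W E)
H: miss, frames (W E H)
W: hit
B: miss, frames (W E H B)
W: hit
S: miss, evict W, frames (E H B S)
W: miss, evict E, frames (H B S W)
Hits: 2.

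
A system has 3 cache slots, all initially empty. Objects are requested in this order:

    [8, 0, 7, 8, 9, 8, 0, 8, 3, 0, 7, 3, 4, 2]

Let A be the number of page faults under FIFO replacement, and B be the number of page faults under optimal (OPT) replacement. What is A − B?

2

Under FIFO: F F F . F F F . F . F . F F → 10 faults.
Under OPT: F F F . F . . . F . F . F F → 8 faults.
A − B = 10 − 8 = 2.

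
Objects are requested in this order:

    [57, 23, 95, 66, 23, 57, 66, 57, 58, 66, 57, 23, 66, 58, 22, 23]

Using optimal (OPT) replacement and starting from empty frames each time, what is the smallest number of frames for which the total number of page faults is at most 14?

f=1: 16 faults
f=2: 10 faults
f=3: 7 faults
f=4: 6 faults
f=5: 6 faults
f=6: 6 faults
Smallest f with faults ≤ 14 is 2.

2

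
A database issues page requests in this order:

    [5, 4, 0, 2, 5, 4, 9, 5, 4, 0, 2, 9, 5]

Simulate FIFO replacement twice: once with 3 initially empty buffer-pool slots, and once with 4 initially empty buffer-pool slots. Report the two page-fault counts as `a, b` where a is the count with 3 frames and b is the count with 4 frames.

10, 11

3 frames: F F F F F F F . . F F . F → 10 faults.
4 frames: F F F F . . F F F F F F F → 11 faults.
11 > 10: adding a frame increased faults — Belady's anomaly.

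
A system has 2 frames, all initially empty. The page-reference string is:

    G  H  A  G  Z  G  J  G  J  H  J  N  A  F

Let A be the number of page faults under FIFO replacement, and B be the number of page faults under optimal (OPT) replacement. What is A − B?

Under FIFO: F F F F F . F F . F F F F F → 12 faults.
Under OPT: F F F . F . F . . F . F F F → 9 faults.
A − B = 12 − 9 = 3.

3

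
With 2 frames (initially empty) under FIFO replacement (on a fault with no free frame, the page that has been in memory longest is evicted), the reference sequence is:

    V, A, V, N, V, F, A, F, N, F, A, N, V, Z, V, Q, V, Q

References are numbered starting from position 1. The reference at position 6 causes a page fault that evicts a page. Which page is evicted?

N

pos 1: V -> fault, frames (V)
pos 2: A -> fault, frames (V A)
pos 3: V -> hit
pos 4: N -> fault, evict V, frames (A N)
pos 5: V -> fault, evict A, frames (N V)
pos 6: F -> fault, evict N, frames (V F)
At position 6, page N is evicted.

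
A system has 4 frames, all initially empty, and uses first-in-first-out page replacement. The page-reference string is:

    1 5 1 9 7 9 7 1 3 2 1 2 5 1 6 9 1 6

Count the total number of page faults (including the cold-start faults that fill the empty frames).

10

1 → fault, frames [1]
5 → fault, frames [1, 5]
1 → hit
9 → fault, frames [1, 5, 9]
7 → fault, frames [1, 5, 9, 7]
9 → hit
7 → hit
1 → hit
3 → fault, evict 1, frames [5, 9, 7, 3]
2 → fault, evict 5, frames [9, 7, 3, 2]
1 → fault, evict 9, frames [7, 3, 2, 1]
2 → hit
5 → fault, evict 7, frames [3, 2, 1, 5]
1 → hit
6 → fault, evict 3, frames [2, 1, 5, 6]
9 → fault, evict 2, frames [1, 5, 6, 9]
1 → hit
6 → hit
Page faults: 10.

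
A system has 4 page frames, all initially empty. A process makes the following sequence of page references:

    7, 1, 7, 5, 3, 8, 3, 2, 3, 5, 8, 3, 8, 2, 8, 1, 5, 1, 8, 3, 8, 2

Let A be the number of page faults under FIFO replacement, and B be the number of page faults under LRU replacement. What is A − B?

Under FIFO: F F . F F F . F . . . . . . . F F . . F F F → 11 faults.
Under LRU: F F . F F F . F . . . . . . . F F . . F . F → 10 faults.
A − B = 11 − 10 = 1.

1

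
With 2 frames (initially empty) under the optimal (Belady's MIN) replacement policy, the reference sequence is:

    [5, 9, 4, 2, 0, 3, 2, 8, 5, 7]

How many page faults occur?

5 → miss, frames (5)
9 → miss, frames (5 9)
4 → miss, evict 9, frames (5 4)
2 → miss, evict 4, frames (5 2)
0 → miss, evict 5, frames (2 0)
3 → miss, evict 0, frames (2 3)
2 → hit
8 → miss, evict 3, frames (2 8)
5 → miss, evict 8, frames (2 5)
7 → miss, evict 5, frames (2 7)
Page faults: 9.

9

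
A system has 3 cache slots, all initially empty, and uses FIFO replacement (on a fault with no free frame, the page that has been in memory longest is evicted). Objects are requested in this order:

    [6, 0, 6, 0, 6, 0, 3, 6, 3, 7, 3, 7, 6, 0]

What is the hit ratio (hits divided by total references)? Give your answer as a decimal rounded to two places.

0.57

6: miss, frames [6]
0: miss, frames [6, 0]
6: hit
0: hit
6: hit
0: hit
3: miss, frames [6, 0, 3]
6: hit
3: hit
7: miss, evict 6, frames [0, 3, 7]
3: hit
7: hit
6: miss, evict 0, frames [3, 7, 6]
0: miss, evict 3, frames [7, 6, 0]
Hits: 8 of 14 references → 8/14 = 0.5714.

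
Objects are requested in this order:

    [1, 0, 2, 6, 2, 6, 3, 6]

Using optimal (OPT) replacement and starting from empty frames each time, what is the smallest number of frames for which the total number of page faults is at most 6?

f=1: 8 faults
f=2: 5 faults
f=3: 5 faults
f=4: 5 faults
f=5: 5 faults
Smallest f with faults ≤ 6 is 2.

2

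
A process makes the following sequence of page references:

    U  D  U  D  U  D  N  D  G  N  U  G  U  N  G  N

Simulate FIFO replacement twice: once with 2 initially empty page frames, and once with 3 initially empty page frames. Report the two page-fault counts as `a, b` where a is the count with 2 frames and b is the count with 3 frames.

7, 5

2 frames: F F . . . . F . F . F . . F F . → 7 faults.
3 frames: F F . . . . F . F . F . . . . . → 5 faults.
5 < 7: adding a frame reduced faults, as is typical.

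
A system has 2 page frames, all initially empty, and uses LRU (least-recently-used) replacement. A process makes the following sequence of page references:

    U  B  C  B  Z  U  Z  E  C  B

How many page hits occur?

2

U -> fault, frames (U)
B -> fault, frames (U B)
C -> fault, evict U, frames (B C)
B -> hit
Z -> fault, evict C, frames (B Z)
U -> fault, evict B, frames (Z U)
Z -> hit
E -> fault, evict U, frames (Z E)
C -> fault, evict Z, frames (E C)
B -> fault, evict E, frames (C B)
Hits: 2.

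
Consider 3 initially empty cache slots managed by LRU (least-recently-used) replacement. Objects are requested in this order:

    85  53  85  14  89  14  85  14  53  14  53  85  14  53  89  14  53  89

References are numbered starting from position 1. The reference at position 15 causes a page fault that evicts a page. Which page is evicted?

pos 1: 85 -> miss, frames [85]
pos 2: 53 -> miss, frames [85, 53]
pos 3: 85 -> hit
pos 4: 14 -> miss, frames [53, 85, 14]
pos 5: 89 -> miss, evict 53, frames [85, 14, 89]
pos 6: 14 -> hit
pos 7: 85 -> hit
pos 8: 14 -> hit
pos 9: 53 -> miss, evict 89, frames [85, 14, 53]
pos 10: 14 -> hit
pos 11: 53 -> hit
pos 12: 85 -> hit
pos 13: 14 -> hit
pos 14: 53 -> hit
pos 15: 89 -> miss, evict 85, frames [14, 53, 89]
At position 15, page 85 is evicted.

85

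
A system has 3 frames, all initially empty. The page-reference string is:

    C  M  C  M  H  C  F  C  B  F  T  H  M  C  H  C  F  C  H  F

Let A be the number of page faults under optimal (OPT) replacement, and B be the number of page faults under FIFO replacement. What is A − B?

Under OPT: F F . . F . F . F . F . F F . . . . . . → 8 faults.
Under FIFO: F F . . F . F F F . F F F F . . F . F . → 12 faults.
A − B = 8 − 12 = -4.

-4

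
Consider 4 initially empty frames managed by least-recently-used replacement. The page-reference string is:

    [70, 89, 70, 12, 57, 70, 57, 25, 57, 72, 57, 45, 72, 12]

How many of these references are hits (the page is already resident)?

70 → miss, frames [70]
89 → miss, frames [70, 89]
70 → hit
12 → miss, frames [89, 70, 12]
57 → miss, frames [89, 70, 12, 57]
70 → hit
57 → hit
25 → miss, evict 89, frames [12, 70, 57, 25]
57 → hit
72 → miss, evict 12, frames [70, 25, 57, 72]
57 → hit
45 → miss, evict 70, frames [25, 72, 57, 45]
72 → hit
12 → miss, evict 25, frames [57, 45, 72, 12]
Hits: 6.

6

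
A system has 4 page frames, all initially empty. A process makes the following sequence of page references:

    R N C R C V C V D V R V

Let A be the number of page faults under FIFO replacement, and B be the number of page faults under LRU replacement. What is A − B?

1

Under FIFO: F F F . . F . . F . F . → 6 faults.
Under LRU: F F F . . F . . F . . . → 5 faults.
A − B = 6 − 5 = 1.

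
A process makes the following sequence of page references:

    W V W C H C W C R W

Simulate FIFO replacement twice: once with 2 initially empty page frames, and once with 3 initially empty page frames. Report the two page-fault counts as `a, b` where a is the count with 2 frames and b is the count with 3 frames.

2 frames: F F . F F . F F F F → 8 faults.
3 frames: F F . F F . F . F . → 6 faults.
6 < 8: adding a frame reduced faults, as is typical.

8, 6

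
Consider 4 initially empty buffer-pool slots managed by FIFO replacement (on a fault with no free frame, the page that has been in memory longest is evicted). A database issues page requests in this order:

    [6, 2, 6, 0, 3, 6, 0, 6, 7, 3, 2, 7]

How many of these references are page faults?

5

6 -> miss, frames {6}
2 -> miss, frames {6,2}
6 -> hit
0 -> miss, frames {6,2,0}
3 -> miss, frames {6,2,0,3}
6 -> hit
0 -> hit
6 -> hit
7 -> miss, evict 6, frames {2,0,3,7}
3 -> hit
2 -> hit
7 -> hit
Page faults: 5.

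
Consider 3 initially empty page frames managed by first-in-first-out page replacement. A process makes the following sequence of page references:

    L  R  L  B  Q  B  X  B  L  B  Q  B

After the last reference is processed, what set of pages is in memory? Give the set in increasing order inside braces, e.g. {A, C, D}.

L -> fault, frames {L}
R -> fault, frames {L,R}
L -> hit
B -> fault, frames {L,R,B}
Q -> fault, evict L, frames {R,B,Q}
B -> hit
X -> fault, evict R, frames {B,Q,X}
B -> hit
L -> fault, evict B, frames {Q,X,L}
B -> fault, evict Q, frames {X,L,B}
Q -> fault, evict X, frames {L,B,Q}
B -> hit

{B, L, Q}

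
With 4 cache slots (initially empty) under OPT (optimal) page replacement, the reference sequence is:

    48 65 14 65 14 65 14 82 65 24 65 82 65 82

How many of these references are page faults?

5

48: miss, frames (48)
65: miss, frames (48 65)
14: miss, frames (48 65 14)
65: hit
14: hit
65: hit
14: hit
82: miss, frames (48 65 14 82)
65: hit
24: miss, evict 14, frames (48 65 82 24)
65: hit
82: hit
65: hit
82: hit
Page faults: 5.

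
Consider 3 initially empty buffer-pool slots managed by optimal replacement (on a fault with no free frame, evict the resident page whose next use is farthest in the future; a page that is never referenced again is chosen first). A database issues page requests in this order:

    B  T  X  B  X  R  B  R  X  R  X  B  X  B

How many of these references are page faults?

B -> fault, frames {B}
T -> fault, frames {B,T}
X -> fault, frames {B,T,X}
B -> hit
X -> hit
R -> fault, evict T, frames {B,X,R}
B -> hit
R -> hit
X -> hit
R -> hit
X -> hit
B -> hit
X -> hit
B -> hit
Page faults: 4.

4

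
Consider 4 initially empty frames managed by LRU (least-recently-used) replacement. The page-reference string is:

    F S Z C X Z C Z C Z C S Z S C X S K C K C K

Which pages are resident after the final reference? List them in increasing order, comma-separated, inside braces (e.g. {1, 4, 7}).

F → fault, frames {F}
S → fault, frames {F,S}
Z → fault, frames {F,S,Z}
C → fault, frames {F,S,Z,C}
X → fault, evict F, frames {S,Z,C,X}
Z → hit
C → hit
Z → hit
C → hit
Z → hit
C → hit
S → hit
Z → hit
S → hit
C → hit
X → hit
S → hit
K → fault, evict Z, frames {C,X,S,K}
C → hit
K → hit
C → hit
K → hit

{C, K, S, X}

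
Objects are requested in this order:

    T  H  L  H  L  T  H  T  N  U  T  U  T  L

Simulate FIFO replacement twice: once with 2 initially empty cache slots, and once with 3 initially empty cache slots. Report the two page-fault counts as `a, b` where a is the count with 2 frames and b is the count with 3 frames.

9, 7

2 frames: F F F . . F F . F F F . . F → 9 faults.
3 frames: F F F . . . . . F F F . . F → 7 faults.
7 < 9: adding a frame reduced faults, as is typical.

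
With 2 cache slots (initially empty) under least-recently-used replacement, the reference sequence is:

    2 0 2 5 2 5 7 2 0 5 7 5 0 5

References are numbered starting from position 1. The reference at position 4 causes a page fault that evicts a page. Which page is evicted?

pos 1: 2: miss, frames {2}
pos 2: 0: miss, frames {2,0}
pos 3: 2: hit
pos 4: 5: miss, evict 0, frames {2,5}
At position 4, page 0 is evicted.

0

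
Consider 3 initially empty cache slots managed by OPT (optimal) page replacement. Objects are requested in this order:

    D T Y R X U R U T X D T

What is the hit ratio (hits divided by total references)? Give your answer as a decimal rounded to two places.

D → miss, frames (D)
T → miss, frames (D T)
Y → miss, frames (D T Y)
R → miss, evict Y, frames (D T R)
X → miss, evict D, frames (T R X)
U → miss, evict X, frames (T R U)
R → hit
U → hit
T → hit
X → miss, evict U, frames (T R X)
D → miss, evict X, frames (T R D)
T → hit
Hits: 4 of 12 references → 4/12 = 0.3333.

0.33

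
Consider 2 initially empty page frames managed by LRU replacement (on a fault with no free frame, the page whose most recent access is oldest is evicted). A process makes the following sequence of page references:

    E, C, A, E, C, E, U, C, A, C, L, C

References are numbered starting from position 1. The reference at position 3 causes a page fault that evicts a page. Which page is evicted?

pos 1: E: miss, frames (E)
pos 2: C: miss, frames (E C)
pos 3: A: miss, evict E, frames (C A)
At position 3, page E is evicted.

E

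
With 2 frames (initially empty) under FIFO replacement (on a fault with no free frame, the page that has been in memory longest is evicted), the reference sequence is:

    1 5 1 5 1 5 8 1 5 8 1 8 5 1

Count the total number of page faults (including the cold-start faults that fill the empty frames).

8

1: fault, frames {1}
5: fault, frames {1,5}
1: hit
5: hit
1: hit
5: hit
8: fault, evict 1, frames {5,8}
1: fault, evict 5, frames {8,1}
5: fault, evict 8, frames {1,5}
8: fault, evict 1, frames {5,8}
1: fault, evict 5, frames {8,1}
8: hit
5: fault, evict 8, frames {1,5}
1: hit
Page faults: 8.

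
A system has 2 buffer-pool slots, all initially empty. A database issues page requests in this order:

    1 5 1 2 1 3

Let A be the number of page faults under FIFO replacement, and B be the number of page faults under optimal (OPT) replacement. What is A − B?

Under FIFO: F F . F F F → 5 faults.
Under OPT: F F . F . F → 4 faults.
A − B = 5 − 4 = 1.

1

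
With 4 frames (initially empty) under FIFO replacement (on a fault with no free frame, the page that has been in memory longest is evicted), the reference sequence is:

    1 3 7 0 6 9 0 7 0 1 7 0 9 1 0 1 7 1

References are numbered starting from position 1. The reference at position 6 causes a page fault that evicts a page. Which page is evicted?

pos 1: 1 -> miss, frames [1]
pos 2: 3 -> miss, frames [1, 3]
pos 3: 7 -> miss, frames [1, 3, 7]
pos 4: 0 -> miss, frames [1, 3, 7, 0]
pos 5: 6 -> miss, evict 1, frames [3, 7, 0, 6]
pos 6: 9 -> miss, evict 3, frames [7, 0, 6, 9]
At position 6, page 3 is evicted.

3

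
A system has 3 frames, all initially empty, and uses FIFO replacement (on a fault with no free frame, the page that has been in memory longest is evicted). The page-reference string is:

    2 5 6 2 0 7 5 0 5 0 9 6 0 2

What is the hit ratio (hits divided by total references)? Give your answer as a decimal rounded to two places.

0.29

2 -> fault, frames [2]
5 -> fault, frames [2, 5]
6 -> fault, frames [2, 5, 6]
2 -> hit
0 -> fault, evict 2, frames [5, 6, 0]
7 -> fault, evict 5, frames [6, 0, 7]
5 -> fault, evict 6, frames [0, 7, 5]
0 -> hit
5 -> hit
0 -> hit
9 -> fault, evict 0, frames [7, 5, 9]
6 -> fault, evict 7, frames [5, 9, 6]
0 -> fault, evict 5, frames [9, 6, 0]
2 -> fault, evict 9, frames [6, 0, 2]
Hits: 4 of 14 references → 4/14 = 0.2857.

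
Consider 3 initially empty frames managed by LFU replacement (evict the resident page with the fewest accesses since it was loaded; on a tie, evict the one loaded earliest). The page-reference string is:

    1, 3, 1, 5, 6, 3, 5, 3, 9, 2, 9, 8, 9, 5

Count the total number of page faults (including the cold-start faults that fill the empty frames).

1 → miss, frames {1}
3 → miss, frames {1,3}
1 → hit
5 → miss, frames {1,3,5}
6 → miss, evict 3, frames {1,5,6}
3 → miss, evict 5, frames {1,6,3}
5 → miss, evict 6, frames {1,3,5}
3 → hit
9 → miss, evict 5, frames {1,3,9}
2 → miss, evict 9, frames {1,3,2}
9 → miss, evict 2, frames {1,3,9}
8 → miss, evict 9, frames {1,3,8}
9 → miss, evict 8, frames {1,3,9}
5 → miss, evict 9, frames {1,3,5}
Page faults: 12.

12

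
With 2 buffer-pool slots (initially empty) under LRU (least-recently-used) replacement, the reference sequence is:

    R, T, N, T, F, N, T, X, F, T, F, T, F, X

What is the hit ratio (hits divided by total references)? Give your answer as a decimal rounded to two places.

0.29

R → miss, frames {R}
T → miss, frames {R,T}
N → miss, evict R, frames {T,N}
T → hit
F → miss, evict N, frames {T,F}
N → miss, evict T, frames {F,N}
T → miss, evict F, frames {N,T}
X → miss, evict N, frames {T,X}
F → miss, evict T, frames {X,F}
T → miss, evict X, frames {F,T}
F → hit
T → hit
F → hit
X → miss, evict T, frames {F,X}
Hits: 4 of 14 references → 4/14 = 0.2857.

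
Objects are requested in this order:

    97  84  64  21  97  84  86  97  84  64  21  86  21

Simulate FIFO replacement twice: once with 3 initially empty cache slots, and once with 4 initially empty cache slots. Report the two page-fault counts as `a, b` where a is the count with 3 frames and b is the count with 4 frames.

9, 10

3 frames: F F F F F F F . . F F . . → 9 faults.
4 frames: F F F F . . F F F F F F . → 10 faults.
10 > 9: adding a frame increased faults — Belady's anomaly.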